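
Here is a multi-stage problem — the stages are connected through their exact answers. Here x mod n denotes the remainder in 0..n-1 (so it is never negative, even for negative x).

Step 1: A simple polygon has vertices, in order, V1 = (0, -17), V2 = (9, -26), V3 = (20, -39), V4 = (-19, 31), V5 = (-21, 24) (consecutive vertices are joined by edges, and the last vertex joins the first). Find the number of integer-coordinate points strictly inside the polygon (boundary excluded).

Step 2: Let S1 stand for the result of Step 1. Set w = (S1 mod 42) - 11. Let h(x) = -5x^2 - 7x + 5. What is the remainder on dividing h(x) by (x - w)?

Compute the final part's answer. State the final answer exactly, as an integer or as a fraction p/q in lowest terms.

Step 1: cross terms: (0*-26 - 9*-17)=153, (9*-39 - 20*-26)=169, (20*31 - -19*-39)=-121, (-19*24 - -21*31)=195, (-21*-17 - 0*24)=357; twice the area = |753| = 753; area = 753/2; boundary points = 9 + 1 + 1 + 1 + 1 = 13; strictly interior points = area - boundary/2 + 1 = 371; answer 371
Step 2: S1 = 371; w = 24; remainder = value at the root: -5*(24)^2 - 7*(24)^1 + 5 = (-2880) + (-168) + (5) = -3043; answer -3043

-3043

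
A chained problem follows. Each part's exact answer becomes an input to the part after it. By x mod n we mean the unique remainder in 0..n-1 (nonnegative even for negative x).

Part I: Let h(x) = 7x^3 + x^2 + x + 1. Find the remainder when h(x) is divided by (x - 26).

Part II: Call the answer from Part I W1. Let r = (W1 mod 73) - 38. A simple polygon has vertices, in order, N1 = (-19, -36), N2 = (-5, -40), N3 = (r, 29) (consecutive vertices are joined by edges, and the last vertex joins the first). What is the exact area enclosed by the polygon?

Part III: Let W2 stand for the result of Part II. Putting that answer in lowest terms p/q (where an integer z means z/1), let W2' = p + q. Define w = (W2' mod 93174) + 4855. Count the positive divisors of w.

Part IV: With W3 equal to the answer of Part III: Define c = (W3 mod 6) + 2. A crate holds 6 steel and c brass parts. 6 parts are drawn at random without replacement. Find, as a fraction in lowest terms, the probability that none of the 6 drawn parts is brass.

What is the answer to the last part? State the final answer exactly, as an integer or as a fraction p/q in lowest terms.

Part I: remainder = value at the root: 7*(26)^3 + 1*(26)^2 + 1*(26)^1 + 1 = (123032) + (676) + (26) + (1) = 123735; answer 123735
Part II: W1 = 123735; r = -38; cross terms: (-19*-40 - -5*-36)=580, (-5*29 - -38*-40)=-1665, (-38*-36 - -19*29)=1919; twice the area = |834| = 834; area = 417; answer 417
Part III: W2 = 417; threaded value p + q = 418; w = 5273; 5273 is prime, so its only divisors are 1 and 5273; count = 2; answer 2
Part IV: W3 = 2; c = 4; total draws C(10,6) = 210; favorable C(6,6) = 1; P = 1/210; answer 1/210

1/210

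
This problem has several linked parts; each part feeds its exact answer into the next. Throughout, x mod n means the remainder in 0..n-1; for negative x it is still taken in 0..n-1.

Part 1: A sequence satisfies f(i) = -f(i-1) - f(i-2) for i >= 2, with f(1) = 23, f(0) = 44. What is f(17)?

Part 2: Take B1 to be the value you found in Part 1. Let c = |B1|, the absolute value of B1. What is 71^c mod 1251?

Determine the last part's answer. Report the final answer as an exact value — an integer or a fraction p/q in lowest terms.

Part 1: f(2) = -1*(23) - 1*(44) = -67; iterating: f(2)=-67, f(3)=44, f(4)=23, f(5)=-67, f(6)=44, f(7)=23, f(8)=-67, f(9)=44, f(10)=23, f(11)=-67, f(12)=44, f(13)=23, f(14)=-67, f(15)=44, f(16)=23, f(17)=-67; answer -67
Part 2: B1 = -67; c = 67; squarings mod 1251: 71^1=71, 71^2=37, 71^4=118, 71^8=163, 71^16=298, 71^32=1234, 71^64=289; 71^67 = 71^1 * 71^2 * 71^64 = 1097 (mod 1251); answer 1097

1097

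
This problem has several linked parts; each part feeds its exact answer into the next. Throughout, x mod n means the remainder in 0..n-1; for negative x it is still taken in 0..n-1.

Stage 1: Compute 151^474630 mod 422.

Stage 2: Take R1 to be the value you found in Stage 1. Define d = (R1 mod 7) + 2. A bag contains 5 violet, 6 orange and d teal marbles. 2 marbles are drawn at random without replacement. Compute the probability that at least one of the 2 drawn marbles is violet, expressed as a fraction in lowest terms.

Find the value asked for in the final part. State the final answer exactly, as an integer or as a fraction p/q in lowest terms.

35/68

Stage 1: squarings mod 422: 151^1=151, 151^2=13, 151^4=169, 151^8=287, 151^16=79, 151^32=333, 151^64=325, 151^128=125, 151^256=11, 151^512=121, 151^1024=293, 151^2048=183, 151^4096=151, 151^8192=13, 151^16384=169, 151^32768=287, 151^65536=79, 151^131072=333, 151^262144=325; 151^474630 = 151^2 * 151^4 * 151^512 * 151^1024 * 151^2048 * 151^4096 * 151^8192 * 151^65536 * 151^131072 * 151^262144 = 123 (mod 422); answer 123
Stage 2: R1 = 123; d = 6; total draws C(17,2) = 136; complement C(12,2) = 66; favorable 136 - 66 = 70; P = 35/68; answer 35/68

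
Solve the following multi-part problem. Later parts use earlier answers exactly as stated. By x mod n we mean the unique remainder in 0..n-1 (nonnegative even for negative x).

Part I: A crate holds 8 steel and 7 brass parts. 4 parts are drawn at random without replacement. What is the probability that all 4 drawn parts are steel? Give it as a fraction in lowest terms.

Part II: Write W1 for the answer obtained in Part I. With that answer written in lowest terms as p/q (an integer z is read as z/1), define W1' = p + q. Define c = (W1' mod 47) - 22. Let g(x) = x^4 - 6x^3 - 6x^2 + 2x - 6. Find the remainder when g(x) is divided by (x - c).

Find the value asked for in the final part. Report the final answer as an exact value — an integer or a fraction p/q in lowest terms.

Part I: total draws C(15,4) = 1365; favorable C(8,4) = 70; P = 2/39; answer 2/39
Part II: W1 = 2/39; threaded value p + q = 41; c = 19; remainder = value at the root: 1*(19)^4 - 6*(19)^3 - 6*(19)^2 + 2*(19)^1 - 6 = (130321) + (-41154) + (-2166) + (38) + (-6) = 87033; answer 87033

87033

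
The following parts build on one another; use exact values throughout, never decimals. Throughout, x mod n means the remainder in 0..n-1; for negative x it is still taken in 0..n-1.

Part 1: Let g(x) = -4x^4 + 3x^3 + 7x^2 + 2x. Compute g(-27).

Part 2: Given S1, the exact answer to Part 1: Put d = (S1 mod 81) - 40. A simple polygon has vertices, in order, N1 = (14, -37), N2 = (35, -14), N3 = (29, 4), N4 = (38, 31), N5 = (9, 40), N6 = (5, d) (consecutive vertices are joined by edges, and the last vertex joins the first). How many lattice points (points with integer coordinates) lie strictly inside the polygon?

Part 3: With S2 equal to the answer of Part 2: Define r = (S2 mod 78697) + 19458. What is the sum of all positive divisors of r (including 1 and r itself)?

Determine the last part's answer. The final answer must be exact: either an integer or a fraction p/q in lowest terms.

42432

Part 1: -4*(-27)^4 + 3*(-27)^3 + 7*(-27)^2 + 2*(-27)^1 = (-2125764) + (-59049) + (5103) + (-54) = -2179764; answer -2179764
Part 2: S1 = -2179764; d = -13; cross terms: (14*-14 - 35*-37)=1099, (35*4 - 29*-14)=546, (29*31 - 38*4)=747, (38*40 - 9*31)=1241, (9*-13 - 5*40)=-317, (5*-37 - 14*-13)=-3; twice the area = |3313| = 3313; area = 3313/2; boundary points = 1 + 6 + 9 + 1 + 1 + 3 = 21; strictly interior points = area - boundary/2 + 1 = 1647; answer 1647
Part 3: S2 = 1647; r = 21105; 21105 = 3^2 * 5 * 7 * 67; sigma = (1 + 3 + 9) * (1 + 5) * (1 + 7) * (1 + 67) = 13 * 6 * 8 * 68 = 42432; answer 42432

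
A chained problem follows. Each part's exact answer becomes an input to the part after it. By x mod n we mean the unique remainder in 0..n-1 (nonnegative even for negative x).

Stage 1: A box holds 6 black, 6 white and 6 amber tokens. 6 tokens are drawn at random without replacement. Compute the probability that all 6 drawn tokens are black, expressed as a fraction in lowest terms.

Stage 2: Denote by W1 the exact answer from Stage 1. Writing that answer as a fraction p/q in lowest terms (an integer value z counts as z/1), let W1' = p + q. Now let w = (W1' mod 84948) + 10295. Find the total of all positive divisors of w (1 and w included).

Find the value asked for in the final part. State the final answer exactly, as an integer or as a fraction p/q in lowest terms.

89376

Stage 1: total draws C(18,6) = 18564; favorable C(6,6) = 1; P = 1/18564; answer 1/18564
Stage 2: W1 = 1/18564; threaded value p + q = 18565; w = 28860; 28860 = 2^2 * 3 * 5 * 13 * 37; sigma = (1 + 2 + 4) * (1 + 3) * (1 + 5) * (1 + 13) * (1 + 37) = 7 * 4 * 6 * 14 * 38 = 89376; answer 89376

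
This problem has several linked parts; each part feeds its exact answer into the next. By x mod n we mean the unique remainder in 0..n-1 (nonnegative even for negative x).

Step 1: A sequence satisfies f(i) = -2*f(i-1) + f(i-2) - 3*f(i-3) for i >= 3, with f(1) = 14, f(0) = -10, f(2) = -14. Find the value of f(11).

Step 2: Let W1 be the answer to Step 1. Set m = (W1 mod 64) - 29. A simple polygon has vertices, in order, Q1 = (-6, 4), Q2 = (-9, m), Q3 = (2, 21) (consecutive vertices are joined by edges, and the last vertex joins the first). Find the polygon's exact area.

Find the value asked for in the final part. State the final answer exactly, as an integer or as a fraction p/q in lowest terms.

181/2

Step 1: f(3) = -2*(-14) + 1*(14) - 3*(-10) = 72; iterating: f(3)=72, f(4)=-200, f(5)=514, f(6)=-1444, f(7)=4002, f(8)=-10990, f(9)=30314, f(10)=-83624, f(11)=230532; answer 230532
Step 2: W1 = 230532; m = -25; cross terms: (-6*-25 - -9*4)=186, (-9*21 - 2*-25)=-139, (2*4 - -6*21)=134; twice the area = |181| = 181; area = 181/2; answer 181/2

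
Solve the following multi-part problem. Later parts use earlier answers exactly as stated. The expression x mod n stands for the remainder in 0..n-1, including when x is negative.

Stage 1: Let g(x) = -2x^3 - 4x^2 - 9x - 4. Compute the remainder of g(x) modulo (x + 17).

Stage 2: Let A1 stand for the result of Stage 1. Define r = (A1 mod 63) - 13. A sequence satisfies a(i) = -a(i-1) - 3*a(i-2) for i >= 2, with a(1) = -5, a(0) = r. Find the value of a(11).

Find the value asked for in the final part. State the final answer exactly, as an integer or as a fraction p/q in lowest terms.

3292

Stage 1: remainder = value at the root: -2*(-17)^3 - 4*(-17)^2 - 9*(-17)^1 - 4 = (9826) + (-1156) + (153) + (-4) = 8819; answer 8819
Stage 2: A1 = 8819; r = 49; a(2) = -1*(-5) - 3*(49) = -142; iterating: a(2)=-142, a(3)=157, a(4)=269, a(5)=-740, a(6)=-67, a(7)=2287, a(8)=-2086, a(9)=-4775, a(10)=11033, a(11)=3292; answer 3292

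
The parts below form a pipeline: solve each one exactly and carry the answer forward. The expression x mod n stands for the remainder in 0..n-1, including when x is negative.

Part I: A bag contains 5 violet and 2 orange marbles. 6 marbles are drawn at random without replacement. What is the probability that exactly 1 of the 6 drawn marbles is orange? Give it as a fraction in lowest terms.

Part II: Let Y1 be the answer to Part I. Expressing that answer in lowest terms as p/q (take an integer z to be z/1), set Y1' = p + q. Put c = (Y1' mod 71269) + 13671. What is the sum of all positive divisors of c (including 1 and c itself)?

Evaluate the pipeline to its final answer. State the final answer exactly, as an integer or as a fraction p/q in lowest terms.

48360

Part I: total draws C(7,6) = 7; favorable C(2,1)*C(5,5) = 2; P = 2/7; answer 2/7
Part II: Y1 = 2/7; threaded value p + q = 9; c = 13680; 13680 = 2^4 * 3^2 * 5 * 19; sigma = (1 + 2 + 4 + 8 + 16) * (1 + 3 + 9) * (1 + 5) * (1 + 19) = 31 * 13 * 6 * 20 = 48360; answer 48360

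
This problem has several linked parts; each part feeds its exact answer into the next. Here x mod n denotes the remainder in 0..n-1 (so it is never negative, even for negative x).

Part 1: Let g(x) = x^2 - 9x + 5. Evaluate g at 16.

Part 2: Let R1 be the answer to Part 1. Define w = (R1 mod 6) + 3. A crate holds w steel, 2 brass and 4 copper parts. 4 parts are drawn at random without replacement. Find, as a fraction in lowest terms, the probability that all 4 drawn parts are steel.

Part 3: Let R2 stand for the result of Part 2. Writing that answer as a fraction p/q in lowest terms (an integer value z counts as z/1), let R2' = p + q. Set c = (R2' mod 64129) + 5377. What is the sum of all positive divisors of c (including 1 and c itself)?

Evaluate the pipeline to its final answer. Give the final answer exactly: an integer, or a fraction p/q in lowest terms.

6192

Part 1: 1*(16)^2 - 9*(16)^1 + 5 = (256) + (-144) + (5) = 117; answer 117
Part 2: R1 = 117; w = 6; total draws C(12,4) = 495; favorable C(6,4) = 15; P = 1/33; answer 1/33
Part 3: R2 = 1/33; threaded value p + q = 34; c = 5411; 5411 = 7 * 773; sigma = (1 + 7) * (1 + 773) = 8 * 774 = 6192; answer 6192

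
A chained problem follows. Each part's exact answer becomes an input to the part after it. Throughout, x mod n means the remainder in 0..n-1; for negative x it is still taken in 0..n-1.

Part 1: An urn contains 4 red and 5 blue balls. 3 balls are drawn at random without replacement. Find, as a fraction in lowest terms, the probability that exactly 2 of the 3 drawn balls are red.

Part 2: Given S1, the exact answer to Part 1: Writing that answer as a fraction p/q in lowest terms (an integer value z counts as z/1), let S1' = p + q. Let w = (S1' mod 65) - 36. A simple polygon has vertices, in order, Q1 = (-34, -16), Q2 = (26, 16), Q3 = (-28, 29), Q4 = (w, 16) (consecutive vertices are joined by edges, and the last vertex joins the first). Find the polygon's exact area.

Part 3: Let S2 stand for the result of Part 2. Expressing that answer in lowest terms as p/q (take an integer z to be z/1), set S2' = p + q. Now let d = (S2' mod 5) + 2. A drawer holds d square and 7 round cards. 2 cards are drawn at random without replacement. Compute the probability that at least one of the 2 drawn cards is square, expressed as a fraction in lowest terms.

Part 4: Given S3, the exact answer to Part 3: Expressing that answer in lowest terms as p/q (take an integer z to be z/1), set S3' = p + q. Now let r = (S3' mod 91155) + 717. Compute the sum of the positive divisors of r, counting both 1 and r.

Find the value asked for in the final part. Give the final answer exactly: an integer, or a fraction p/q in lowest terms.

1344

Part 1: total draws C(9,3) = 84; favorable C(4,2)*C(5,1) = 30; P = 5/14; answer 5/14
Part 2: S1 = 5/14; threaded value p + q = 19; w = -17; cross terms: (-34*16 - 26*-16)=-128, (26*29 - -28*16)=1202, (-28*16 - -17*29)=45, (-17*-16 - -34*16)=816; twice the area = |1935| = 1935; area = 1935/2; answer 1935/2
Part 3: S2 = 1935/2; threaded value p + q = 1937; d = 4; total draws C(11,2) = 55; complement C(7,2) = 21; favorable 55 - 21 = 34; P = 34/55; answer 34/55
Part 4: S3 = 34/55; threaded value p + q = 89; r = 806; 806 = 2 * 13 * 31; sigma = (1 + 2) * (1 + 13) * (1 + 31) = 3 * 14 * 32 = 1344; answer 1344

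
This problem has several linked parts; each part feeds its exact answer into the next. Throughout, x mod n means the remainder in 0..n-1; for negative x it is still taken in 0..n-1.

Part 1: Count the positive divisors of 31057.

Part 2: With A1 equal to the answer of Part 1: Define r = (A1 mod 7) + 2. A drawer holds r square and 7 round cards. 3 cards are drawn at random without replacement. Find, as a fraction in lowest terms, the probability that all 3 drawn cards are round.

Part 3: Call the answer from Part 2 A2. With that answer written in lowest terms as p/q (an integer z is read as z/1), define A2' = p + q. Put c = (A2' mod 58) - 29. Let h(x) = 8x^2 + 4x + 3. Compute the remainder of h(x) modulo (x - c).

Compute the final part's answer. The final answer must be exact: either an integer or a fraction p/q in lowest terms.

43

Part 1: 31057 = 13 * 2389; number of divisors = (1+1) * (1+1) = 4; answer 4
Part 2: A1 = 4; r = 6; total draws C(13,3) = 286; favorable C(7,3) = 35; P = 35/286; answer 35/286
Part 3: A2 = 35/286; threaded value p + q = 321; c = 2; remainder = value at the root: 8*(2)^2 + 4*(2)^1 + 3 = (32) + (8) + (3) = 43; answer 43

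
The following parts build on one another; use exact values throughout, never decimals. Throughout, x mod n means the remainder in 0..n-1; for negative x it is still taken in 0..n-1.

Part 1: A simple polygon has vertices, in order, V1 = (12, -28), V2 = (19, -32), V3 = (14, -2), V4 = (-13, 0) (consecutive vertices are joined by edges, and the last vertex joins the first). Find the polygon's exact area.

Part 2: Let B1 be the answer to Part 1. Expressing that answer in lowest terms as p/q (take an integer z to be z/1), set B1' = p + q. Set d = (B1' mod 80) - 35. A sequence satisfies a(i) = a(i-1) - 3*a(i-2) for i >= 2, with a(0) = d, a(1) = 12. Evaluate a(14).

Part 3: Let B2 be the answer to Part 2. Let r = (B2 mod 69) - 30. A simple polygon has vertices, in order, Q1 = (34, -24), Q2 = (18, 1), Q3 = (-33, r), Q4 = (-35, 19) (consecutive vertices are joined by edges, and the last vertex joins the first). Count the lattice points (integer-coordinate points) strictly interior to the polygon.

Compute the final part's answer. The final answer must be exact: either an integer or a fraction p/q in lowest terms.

Part 1: cross terms: (12*-32 - 19*-28)=148, (19*-2 - 14*-32)=410, (14*0 - -13*-2)=-26, (-13*-28 - 12*0)=364; twice the area = |896| = 896; area = 448; answer 448
Part 2: B1 = 448; threaded value p + q = 449; d = 14; a(2) = 1*(12) - 3*(14) = -30; iterating: a(2)=-30, a(3)=-66, a(4)=24, a(5)=222, a(6)=150, a(7)=-516, a(8)=-966, a(9)=582, a(10)=3480, a(11)=1734, a(12)=-8706, a(13)=-13908, a(14)=12210; answer 12210
Part 3: B2 = 12210; r = 36; cross terms: (34*1 - 18*-24)=466, (18*36 - -33*1)=681, (-33*19 - -35*36)=633, (-35*-24 - 34*19)=194; twice the area = |1974| = 1974; area = 987; boundary points = 1 + 1 + 1 + 1 = 4; strictly interior points = area - boundary/2 + 1 = 986; answer 986

986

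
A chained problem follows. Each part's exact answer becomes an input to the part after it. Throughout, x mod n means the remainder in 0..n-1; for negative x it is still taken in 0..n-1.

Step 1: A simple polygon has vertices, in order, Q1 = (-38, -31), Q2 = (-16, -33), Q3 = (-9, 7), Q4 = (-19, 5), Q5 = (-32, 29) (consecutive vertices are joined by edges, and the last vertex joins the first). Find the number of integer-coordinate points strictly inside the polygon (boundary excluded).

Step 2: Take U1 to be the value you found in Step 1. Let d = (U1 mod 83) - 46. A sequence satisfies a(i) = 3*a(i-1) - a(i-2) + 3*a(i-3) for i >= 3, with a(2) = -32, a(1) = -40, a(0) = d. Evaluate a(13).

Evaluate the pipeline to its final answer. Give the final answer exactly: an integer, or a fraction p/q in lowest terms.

Step 1: cross terms: (-38*-33 - -16*-31)=758, (-16*7 - -9*-33)=-409, (-9*5 - -19*7)=88, (-19*29 - -32*5)=-391, (-32*-31 - -38*29)=2094; twice the area = |2140| = 2140; area = 1070; boundary points = 2 + 1 + 2 + 1 + 6 = 12; strictly interior points = area - boundary/2 + 1 = 1065; answer 1065
Step 2: U1 = 1065; d = 23; a(3) = 3*(-32) - 1*(-40) + 3*(23) = 13; iterating: a(3)=13, a(4)=-49, a(5)=-256, a(6)=-680, a(7)=-1931, a(8)=-5881, a(9)=-17752, a(10)=-53168, a(11)=-159395, a(12)=-478273, a(13)=-1434928; answer -1434928

-1434928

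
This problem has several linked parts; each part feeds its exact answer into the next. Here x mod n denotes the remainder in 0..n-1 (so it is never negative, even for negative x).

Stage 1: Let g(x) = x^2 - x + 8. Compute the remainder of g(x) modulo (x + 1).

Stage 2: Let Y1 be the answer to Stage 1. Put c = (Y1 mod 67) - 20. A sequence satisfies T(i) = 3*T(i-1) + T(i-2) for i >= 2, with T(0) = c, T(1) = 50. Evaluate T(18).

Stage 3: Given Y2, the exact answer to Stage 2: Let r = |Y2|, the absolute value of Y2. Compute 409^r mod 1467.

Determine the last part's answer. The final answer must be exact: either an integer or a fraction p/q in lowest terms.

1438

Stage 1: remainder = value at the root: 1*(-1)^2 - 1*(-1)^1 + 8 = (1) + (1) + (8) = 10; answer 10
Stage 2: Y1 = 10; c = -10; T(2) = 3*(50) + 1*(-10) = 140; iterating: T(2)=140, T(3)=470, T(4)=1550, T(5)=5120, T(6)=16910, T(7)=55850, T(8)=184460, T(9)=609230, T(10)=2012150, T(11)=6645680, T(12)=21949190, T(13)=72493250, T(14)=239428940, T(15)=790780070, T(16)=2611769150, T(17)=8626087520, T(18)=28490031710; answer 28490031710
Stage 3: Y2 = 28490031710; r = 28490031710; squarings mod 1467: 409^1=409, 409^2=43, 409^4=382, 409^8=691, 409^16=706, 409^32=1123, 409^64=976, 409^128=493, 409^256=994, 409^512=745, 409^1024=499, 409^2048=1078, 409^4096=220, 409^8192=1456, 409^16384=121, 409^32768=1438, 409^65536=841, 409^131072=187, 409^262144=1228, 409^524288=1375, 409^1048576=1129, 409^2097152=1285, 409^4194304=850, 409^8388608=736, 409^16777216=373, 409^33554432=1231, 409^67108864=1417, 409^134217728=1033, 409^268435456=580, 409^536870912=457, 409^1073741824=535, 409^2147483648=160, 409^4294967296=661, 409^8589934592=1222, 409^17179869184=1345; 409^28490031710 = 409^2 * 409^4 * 409^8 * 409^16 * 409^64 * 409^512 * 409^8192 * 409^16384 * 409^65536 * 409^131072 * 409^2097152 * 409^33554432 * 409^536870912 * 409^2147483648 * 409^8589934592 * 409^17179869184 = 1438 (mod 1467); answer 1438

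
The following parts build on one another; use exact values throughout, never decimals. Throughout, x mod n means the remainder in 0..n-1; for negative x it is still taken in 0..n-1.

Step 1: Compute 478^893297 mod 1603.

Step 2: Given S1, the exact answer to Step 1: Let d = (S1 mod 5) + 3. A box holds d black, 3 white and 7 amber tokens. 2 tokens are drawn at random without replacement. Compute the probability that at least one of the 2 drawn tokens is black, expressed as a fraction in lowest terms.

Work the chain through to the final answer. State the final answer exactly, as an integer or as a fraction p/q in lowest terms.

4/7

Step 1: squarings mod 1603: 478^1=478, 478^2=858, 478^4=387, 478^8=690, 478^16=9, 478^32=81, 478^64=149, 478^128=1362, 478^256=373, 478^512=1271, 478^1024=1220, 478^2048=816, 478^4096=611, 478^8192=1425, 478^16384=1227, 478^32768=312, 478^65536=1164, 478^131072=361, 478^262144=478, 478^524288=858; 478^893297 = 478^1 * 478^16 * 478^32 * 478^64 * 478^256 * 478^8192 * 478^32768 * 478^65536 * 478^262144 * 478^524288 = 312 (mod 1603); answer 312
Step 2: S1 = 312; d = 5; total draws C(15,2) = 105; complement C(10,2) = 45; favorable 105 - 45 = 60; P = 4/7; answer 4/7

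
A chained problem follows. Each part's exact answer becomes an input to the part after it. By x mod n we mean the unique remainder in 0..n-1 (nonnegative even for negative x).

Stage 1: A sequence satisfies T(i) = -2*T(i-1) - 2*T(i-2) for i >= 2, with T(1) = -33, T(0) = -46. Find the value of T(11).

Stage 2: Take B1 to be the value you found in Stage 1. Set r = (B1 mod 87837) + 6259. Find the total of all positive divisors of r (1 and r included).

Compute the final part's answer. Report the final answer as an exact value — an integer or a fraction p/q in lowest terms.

232872

Stage 1: T(2) = -2*(-33) - 2*(-46) = 158; iterating: T(2)=158, T(3)=-250, T(4)=184, T(5)=132, T(6)=-632, T(7)=1000, T(8)=-736, T(9)=-528, T(10)=2528, T(11)=-4000; answer -4000
Stage 2: B1 = -4000; r = 90096; 90096 = 2^4 * 3 * 1877; sigma = (1 + 2 + 4 + 8 + 16) * (1 + 3) * (1 + 1877) = 31 * 4 * 1878 = 232872; answer 232872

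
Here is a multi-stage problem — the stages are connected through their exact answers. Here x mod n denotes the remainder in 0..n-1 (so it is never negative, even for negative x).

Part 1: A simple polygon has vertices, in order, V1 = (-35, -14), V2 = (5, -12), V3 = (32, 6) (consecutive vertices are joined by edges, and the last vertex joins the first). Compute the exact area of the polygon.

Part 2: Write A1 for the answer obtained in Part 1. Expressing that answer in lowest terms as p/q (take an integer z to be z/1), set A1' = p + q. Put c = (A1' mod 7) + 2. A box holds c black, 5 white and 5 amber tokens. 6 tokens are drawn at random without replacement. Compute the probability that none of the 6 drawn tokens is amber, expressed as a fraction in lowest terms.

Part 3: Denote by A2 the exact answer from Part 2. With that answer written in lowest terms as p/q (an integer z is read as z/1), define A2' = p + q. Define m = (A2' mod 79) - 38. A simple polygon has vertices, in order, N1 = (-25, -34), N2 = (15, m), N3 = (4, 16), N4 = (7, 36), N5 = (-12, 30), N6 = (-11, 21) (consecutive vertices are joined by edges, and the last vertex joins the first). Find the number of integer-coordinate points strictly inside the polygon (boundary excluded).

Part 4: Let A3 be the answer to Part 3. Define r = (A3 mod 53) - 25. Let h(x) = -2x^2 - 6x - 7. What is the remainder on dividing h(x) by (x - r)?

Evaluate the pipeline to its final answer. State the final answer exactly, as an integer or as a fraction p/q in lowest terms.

-483

Part 1: cross terms: (-35*-12 - 5*-14)=490, (5*6 - 32*-12)=414, (32*-14 - -35*6)=-238; twice the area = |666| = 666; area = 333; answer 333
Part 2: A1 = 333; threaded value p + q = 334; c = 7; total draws C(17,6) = 12376; favorable C(12,6) = 924; P = 33/442; answer 33/442
Part 3: A2 = 33/442; threaded value p + q = 475; m = -37; cross terms: (-25*-37 - 15*-34)=1435, (15*16 - 4*-37)=388, (4*36 - 7*16)=32, (7*30 - -12*36)=642, (-12*21 - -11*30)=78, (-11*-34 - -25*21)=899; twice the area = |3474| = 3474; area = 1737; boundary points = 1 + 1 + 1 + 1 + 1 + 1 = 6; strictly interior points = area - boundary/2 + 1 = 1735; answer 1735
Part 4: A3 = 1735; r = 14; remainder = value at the root: -2*(14)^2 - 6*(14)^1 - 7 = (-392) + (-84) + (-7) = -483; answer -483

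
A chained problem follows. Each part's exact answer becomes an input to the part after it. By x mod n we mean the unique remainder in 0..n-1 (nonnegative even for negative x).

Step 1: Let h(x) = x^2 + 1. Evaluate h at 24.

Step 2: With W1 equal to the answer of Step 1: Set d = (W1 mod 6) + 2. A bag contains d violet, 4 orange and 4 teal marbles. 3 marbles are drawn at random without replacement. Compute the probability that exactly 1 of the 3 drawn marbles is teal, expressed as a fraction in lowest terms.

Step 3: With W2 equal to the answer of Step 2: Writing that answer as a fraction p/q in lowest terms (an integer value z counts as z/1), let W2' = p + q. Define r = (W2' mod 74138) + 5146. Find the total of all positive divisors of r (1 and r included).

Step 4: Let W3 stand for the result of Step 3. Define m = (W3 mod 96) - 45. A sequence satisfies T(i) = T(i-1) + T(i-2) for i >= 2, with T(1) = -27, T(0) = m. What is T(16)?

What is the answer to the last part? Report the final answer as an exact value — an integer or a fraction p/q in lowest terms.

-54099

Step 1: 1*(24)^2 + 1 = (576) + (1) = 577; answer 577
Step 2: W1 = 577; d = 3; total draws C(11,3) = 165; favorable C(4,1)*C(7,2) = 84; P = 28/55; answer 28/55
Step 3: W2 = 28/55; threaded value p + q = 83; r = 5229; 5229 = 3^2 * 7 * 83; sigma = (1 + 3 + 9) * (1 + 7) * (1 + 83) = 13 * 8 * 84 = 8736; answer 8736
Step 4: W3 = 8736; m = -45; T(2) = 1*(-27) + 1*(-45) = -72; iterating: T(2)=-72, T(3)=-99, T(4)=-171, T(5)=-270, T(6)=-441, T(7)=-711, T(8)=-1152, T(9)=-1863, T(10)=-3015, T(11)=-4878, T(12)=-7893, T(13)=-12771, T(14)=-20664, T(15)=-33435, T(16)=-54099; answer -54099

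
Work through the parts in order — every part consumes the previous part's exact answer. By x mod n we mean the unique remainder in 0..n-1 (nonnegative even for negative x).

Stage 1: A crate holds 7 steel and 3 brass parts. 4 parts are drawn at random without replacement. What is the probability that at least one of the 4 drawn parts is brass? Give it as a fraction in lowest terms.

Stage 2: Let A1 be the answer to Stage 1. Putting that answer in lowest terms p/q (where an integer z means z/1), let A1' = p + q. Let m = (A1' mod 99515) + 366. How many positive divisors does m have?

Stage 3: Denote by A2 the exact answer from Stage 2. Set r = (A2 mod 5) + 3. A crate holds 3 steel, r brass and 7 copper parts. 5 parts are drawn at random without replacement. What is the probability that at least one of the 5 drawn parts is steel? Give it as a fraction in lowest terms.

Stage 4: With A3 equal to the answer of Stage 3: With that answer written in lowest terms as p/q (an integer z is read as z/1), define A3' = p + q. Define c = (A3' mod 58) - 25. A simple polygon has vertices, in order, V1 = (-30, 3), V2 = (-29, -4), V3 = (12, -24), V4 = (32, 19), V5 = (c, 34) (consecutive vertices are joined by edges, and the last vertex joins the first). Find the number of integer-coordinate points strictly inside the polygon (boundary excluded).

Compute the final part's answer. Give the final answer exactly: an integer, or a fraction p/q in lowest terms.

1748

Stage 1: total draws C(10,4) = 210; complement C(7,4) = 35; favorable 210 - 35 = 175; P = 5/6; answer 5/6
Stage 2: A1 = 5/6; threaded value p + q = 11; m = 377; 377 = 13 * 29; number of divisors = (1+1) * (1+1) = 4; answer 4
Stage 3: A2 = 4; r = 7; total draws C(17,5) = 6188; complement C(14,5) = 2002; favorable 6188 - 2002 = 4186; P = 23/34; answer 23/34
Stage 4: A3 = 23/34; threaded value p + q = 57; c = 32; cross terms: (-30*-4 - -29*3)=207, (-29*-24 - 12*-4)=744, (12*19 - 32*-24)=996, (32*34 - 32*19)=480, (32*3 - -30*34)=1116; twice the area = |3543| = 3543; area = 3543/2; boundary points = 1 + 1 + 1 + 15 + 31 = 49; strictly interior points = area - boundary/2 + 1 = 1748; answer 1748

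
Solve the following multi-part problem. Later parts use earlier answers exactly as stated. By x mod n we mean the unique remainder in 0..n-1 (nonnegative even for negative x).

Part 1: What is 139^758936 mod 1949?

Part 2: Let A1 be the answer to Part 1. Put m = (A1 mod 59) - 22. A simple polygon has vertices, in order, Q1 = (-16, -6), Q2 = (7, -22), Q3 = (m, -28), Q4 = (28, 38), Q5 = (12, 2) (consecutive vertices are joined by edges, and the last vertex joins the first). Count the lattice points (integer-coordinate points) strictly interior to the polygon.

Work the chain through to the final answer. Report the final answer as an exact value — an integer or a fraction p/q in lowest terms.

Part 1: squarings mod 1949: 139^1=139, 139^2=1780, 139^4=1275, 139^8=159, 139^16=1893, 139^32=1187, 139^64=1791, 139^128=1576, 139^256=750, 139^512=1188, 139^1024=268, 139^2048=1660, 139^4096=1663, 139^8192=1887, 139^16384=1895, 139^32768=967, 139^65536=1518, 139^131072=606, 139^262144=824, 139^524288=724; 139^758936 = 139^8 * 139^16 * 139^128 * 139^1024 * 139^4096 * 139^32768 * 139^65536 * 139^131072 * 139^524288 = 1156 (mod 1949); answer 1156
Part 2: A1 = 1156; m = 13; cross terms: (-16*-22 - 7*-6)=394, (7*-28 - 13*-22)=90, (13*38 - 28*-28)=1278, (28*2 - 12*38)=-400, (12*-6 - -16*2)=-40; twice the area = |1322| = 1322; area = 661; boundary points = 1 + 6 + 3 + 4 + 4 = 18; strictly interior points = area - boundary/2 + 1 = 653; answer 653

653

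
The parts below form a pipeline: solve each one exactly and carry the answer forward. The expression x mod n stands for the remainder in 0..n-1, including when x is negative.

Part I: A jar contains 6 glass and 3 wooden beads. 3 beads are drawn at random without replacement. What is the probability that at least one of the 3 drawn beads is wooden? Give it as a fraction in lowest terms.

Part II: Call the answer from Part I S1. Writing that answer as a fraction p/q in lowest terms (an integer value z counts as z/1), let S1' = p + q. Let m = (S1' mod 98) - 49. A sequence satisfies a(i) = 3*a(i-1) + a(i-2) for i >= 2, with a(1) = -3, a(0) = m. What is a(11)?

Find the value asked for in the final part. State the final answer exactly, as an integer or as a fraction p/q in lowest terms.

-938487

Part I: total draws C(9,3) = 84; complement C(6,3) = 20; favorable 84 - 20 = 64; P = 16/21; answer 16/21
Part II: S1 = 16/21; threaded value p + q = 37; m = -12; a(2) = 3*(-3) + 1*(-12) = -21; iterating: a(2)=-21, a(3)=-66, a(4)=-219, a(5)=-723, a(6)=-2388, a(7)=-7887, a(8)=-26049, a(9)=-86034, a(10)=-284151, a(11)=-938487; answer -938487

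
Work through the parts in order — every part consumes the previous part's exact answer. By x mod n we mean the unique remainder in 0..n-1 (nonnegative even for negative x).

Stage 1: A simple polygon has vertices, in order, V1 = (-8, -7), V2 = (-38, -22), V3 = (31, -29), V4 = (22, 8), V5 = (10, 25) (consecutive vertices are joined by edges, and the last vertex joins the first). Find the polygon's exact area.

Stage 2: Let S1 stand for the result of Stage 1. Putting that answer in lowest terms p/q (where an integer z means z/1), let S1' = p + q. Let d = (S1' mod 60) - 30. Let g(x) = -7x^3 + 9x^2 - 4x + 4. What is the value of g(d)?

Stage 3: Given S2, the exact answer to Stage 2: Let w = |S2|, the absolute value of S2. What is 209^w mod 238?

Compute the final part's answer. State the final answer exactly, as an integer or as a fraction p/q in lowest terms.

127

Stage 1: cross terms: (-8*-22 - -38*-7)=-90, (-38*-29 - 31*-22)=1784, (31*8 - 22*-29)=886, (22*25 - 10*8)=470, (10*-7 - -8*25)=130; twice the area = |3180| = 3180; area = 1590; answer 1590
Stage 2: S1 = 1590; threaded value p + q = 1591; d = 1; -7*(1)^3 + 9*(1)^2 - 4*(1)^1 + 4 = (-7) + (9) + (-4) + (4) = 2; answer 2
Stage 3: S2 = 2; w = 2; squarings mod 238: 209^1=209, 209^2=127; 209^2 = 209^2 = 127 (mod 238); answer 127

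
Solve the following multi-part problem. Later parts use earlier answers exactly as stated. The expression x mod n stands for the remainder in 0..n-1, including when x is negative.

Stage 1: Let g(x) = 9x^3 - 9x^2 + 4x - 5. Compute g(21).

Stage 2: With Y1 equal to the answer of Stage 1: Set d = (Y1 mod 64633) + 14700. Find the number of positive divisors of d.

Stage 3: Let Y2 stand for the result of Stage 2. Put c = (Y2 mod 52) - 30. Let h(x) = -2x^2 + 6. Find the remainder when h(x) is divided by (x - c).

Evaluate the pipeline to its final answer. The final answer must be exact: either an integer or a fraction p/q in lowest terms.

-2

Stage 1: 9*(21)^3 - 9*(21)^2 + 4*(21)^1 - 5 = (83349) + (-3969) + (84) + (-5) = 79459; answer 79459
Stage 2: Y1 = 79459; d = 29526; 29526 = 2 * 3 * 7 * 19 * 37; number of divisors = (1+1) * (1+1) * (1+1) * (1+1) * (1+1) = 32; answer 32
Stage 3: Y2 = 32; c = 2; remainder = value at the root: -2*(2)^2 + 6 = (-8) + (6) = -2; answer -2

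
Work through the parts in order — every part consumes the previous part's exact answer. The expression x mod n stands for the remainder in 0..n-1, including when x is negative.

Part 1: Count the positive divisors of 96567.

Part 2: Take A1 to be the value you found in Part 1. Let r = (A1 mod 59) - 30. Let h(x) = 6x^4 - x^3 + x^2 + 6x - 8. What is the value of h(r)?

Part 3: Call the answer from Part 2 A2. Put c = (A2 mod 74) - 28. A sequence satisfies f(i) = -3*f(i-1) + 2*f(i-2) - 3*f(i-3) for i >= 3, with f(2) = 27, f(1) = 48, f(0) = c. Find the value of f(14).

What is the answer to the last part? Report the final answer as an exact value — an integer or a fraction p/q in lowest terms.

4480596

Part 1: 96567 = 3 * 32189; number of divisors = (1+1) * (1+1) = 4; answer 4
Part 2: A1 = 4; r = -26; 6*(-26)^4 - 1*(-26)^3 + 1*(-26)^2 + 6*(-26)^1 - 8 = (2741856) + (17576) + (676) + (-156) + (-8) = 2759944; answer 2759944
Part 3: A2 = 2759944; c = 12; f(3) = -3*(27) + 2*(48) - 3*(12) = -21; iterating: f(3)=-21, f(4)=-27, f(5)=-42, f(6)=135, f(7)=-408, f(8)=1620, f(9)=-6081, f(10)=22707, f(11)=-85143, f(12)=319086, f(13)=-1195665, f(14)=4480596; answer 4480596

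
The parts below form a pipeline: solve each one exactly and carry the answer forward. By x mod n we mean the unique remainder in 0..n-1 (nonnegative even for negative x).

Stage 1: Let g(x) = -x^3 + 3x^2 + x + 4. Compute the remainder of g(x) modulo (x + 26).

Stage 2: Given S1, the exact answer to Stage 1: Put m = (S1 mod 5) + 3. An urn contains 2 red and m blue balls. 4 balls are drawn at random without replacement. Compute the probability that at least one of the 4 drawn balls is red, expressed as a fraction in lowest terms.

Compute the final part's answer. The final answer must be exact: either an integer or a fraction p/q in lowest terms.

Stage 1: remainder = value at the root: -1*(-26)^3 + 3*(-26)^2 + 1*(-26)^1 + 4 = (17576) + (2028) + (-26) + (4) = 19582; answer 19582
Stage 2: S1 = 19582; m = 5; total draws C(7,4) = 35; complement C(5,4) = 5; favorable 35 - 5 = 30; P = 6/7; answer 6/7

6/7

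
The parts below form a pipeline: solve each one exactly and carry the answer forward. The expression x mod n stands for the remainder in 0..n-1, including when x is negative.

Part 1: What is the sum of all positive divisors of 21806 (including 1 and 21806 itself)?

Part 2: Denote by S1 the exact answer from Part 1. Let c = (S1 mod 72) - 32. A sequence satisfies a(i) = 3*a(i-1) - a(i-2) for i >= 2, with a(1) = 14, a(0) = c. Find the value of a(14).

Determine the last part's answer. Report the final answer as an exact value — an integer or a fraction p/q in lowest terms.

5420498

Part 1: 21806 = 2 * 10903; sigma = (1 + 2) * (1 + 10903) = 3 * 10904 = 32712; answer 32712
Part 2: S1 = 32712; c = -8; a(2) = 3*(14) - 1*(-8) = 50; iterating: a(2)=50, a(3)=136, a(4)=358, a(5)=938, a(6)=2456, a(7)=6430, a(8)=16834, a(9)=44072, a(10)=115382, a(11)=302074, a(12)=790840, a(13)=2070446, a(14)=5420498; answer 5420498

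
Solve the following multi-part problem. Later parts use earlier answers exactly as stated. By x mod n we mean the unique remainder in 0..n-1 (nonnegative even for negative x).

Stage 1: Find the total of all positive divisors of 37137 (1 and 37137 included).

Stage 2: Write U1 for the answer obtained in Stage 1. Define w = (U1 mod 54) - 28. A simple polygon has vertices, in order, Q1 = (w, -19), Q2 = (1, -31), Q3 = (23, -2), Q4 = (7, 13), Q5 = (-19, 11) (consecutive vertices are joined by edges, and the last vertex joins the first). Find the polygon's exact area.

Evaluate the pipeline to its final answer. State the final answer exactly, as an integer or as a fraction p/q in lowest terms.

1410

Stage 1: 37137 = 3 * 12379; sigma = (1 + 3) * (1 + 12379) = 4 * 12380 = 49520; answer 49520
Stage 2: U1 = 49520; w = -26; cross terms: (-26*-31 - 1*-19)=825, (1*-2 - 23*-31)=711, (23*13 - 7*-2)=313, (7*11 - -19*13)=324, (-19*-19 - -26*11)=647; twice the area = |2820| = 2820; area = 1410; answer 1410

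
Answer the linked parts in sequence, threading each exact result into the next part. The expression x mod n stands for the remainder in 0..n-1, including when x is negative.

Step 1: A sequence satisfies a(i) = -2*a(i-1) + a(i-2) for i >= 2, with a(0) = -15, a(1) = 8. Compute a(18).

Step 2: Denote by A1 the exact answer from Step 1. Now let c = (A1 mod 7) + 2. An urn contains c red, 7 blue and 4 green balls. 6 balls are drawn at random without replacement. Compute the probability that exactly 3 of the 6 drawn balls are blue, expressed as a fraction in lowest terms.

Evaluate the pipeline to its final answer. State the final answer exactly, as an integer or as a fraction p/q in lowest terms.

275/969

Step 1: a(2) = -2*(8) + 1*(-15) = -31; iterating: a(2)=-31, a(3)=70, a(4)=-171, a(5)=412, a(6)=-995, a(7)=2402, a(8)=-5799, a(9)=14000, a(10)=-33799, a(11)=81598, a(12)=-196995, a(13)=475588, a(14)=-1148171, a(15)=2771930, a(16)=-6692031, a(17)=16155992, a(18)=-39004015; answer -39004015
Step 2: A1 = -39004015; c = 8; total draws C(19,6) = 27132; favorable C(7,3)*C(12,3) = 7700; P = 275/969; answer 275/969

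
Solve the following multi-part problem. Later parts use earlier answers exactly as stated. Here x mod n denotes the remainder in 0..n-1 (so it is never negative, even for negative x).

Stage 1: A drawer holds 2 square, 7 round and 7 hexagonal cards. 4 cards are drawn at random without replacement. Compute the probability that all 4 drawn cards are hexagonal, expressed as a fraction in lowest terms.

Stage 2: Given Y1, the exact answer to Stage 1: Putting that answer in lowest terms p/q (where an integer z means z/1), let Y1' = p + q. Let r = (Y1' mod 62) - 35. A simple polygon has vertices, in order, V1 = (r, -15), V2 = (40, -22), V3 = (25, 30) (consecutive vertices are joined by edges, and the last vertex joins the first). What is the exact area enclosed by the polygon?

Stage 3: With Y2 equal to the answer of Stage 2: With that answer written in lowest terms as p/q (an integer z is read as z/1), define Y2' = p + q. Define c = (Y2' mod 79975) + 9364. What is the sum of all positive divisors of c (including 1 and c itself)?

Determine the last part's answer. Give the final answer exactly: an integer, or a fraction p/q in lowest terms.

Stage 1: total draws C(16,4) = 1820; favorable C(7,4) = 35; P = 1/52; answer 1/52
Stage 2: Y1 = 1/52; threaded value p + q = 53; r = 18; cross terms: (18*-22 - 40*-15)=204, (40*30 - 25*-22)=1750, (25*-15 - 18*30)=-915; twice the area = |1039| = 1039; area = 1039/2; answer 1039/2
Stage 3: Y2 = 1039/2; threaded value p + q = 1041; c = 10405; 10405 = 5 * 2081; sigma = (1 + 5) * (1 + 2081) = 6 * 2082 = 12492; answer 12492

12492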